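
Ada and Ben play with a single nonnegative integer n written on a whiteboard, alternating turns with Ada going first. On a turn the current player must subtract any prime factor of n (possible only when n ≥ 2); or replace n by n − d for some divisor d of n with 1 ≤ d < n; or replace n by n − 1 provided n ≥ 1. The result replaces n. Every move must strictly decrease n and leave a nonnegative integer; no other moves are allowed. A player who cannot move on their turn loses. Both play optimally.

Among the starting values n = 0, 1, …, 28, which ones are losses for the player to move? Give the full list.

Positions with no move are L. A position that does have a move is losing for the player to move precisely when every available move leads to a winning position for the opponent. Fill in the labels:
n=0: no move → L
n=1: W (go to 0, an L position)
n=2: W (go to 0, an L position)
n=3: W (go to 0, an L position)
n=4: L (options 2(W), 3(W) are all W)
n=5: W (go to 0, an L position)
n=6: W (go to 4, an L position)
n=7: W (go to 0, an L position)
n=8: W (go to 4, an L position)
n=9: L (options 6(W), 8(W) are all W)
n=10: W (go to 9, an L position)
n=11: W (go to 0, an L position)
n=12: W (go to 9, an L position)
n=13: W (go to 0, an L position)
n=14: L (options 7(W), 12(W), 13(W) are all W)
n=15: W (go to 14, an L position)
n=16: W (go to 14, an L position)
n=17: W (go to 0, an L position)
n=18: W (go to 9, an L position)
n=19: W (go to 0, an L position)
n=20: L (options 10(W), 15(W), 16(W), 18(W), 19(W) are all W)
n=21: W (go to 14, an L position)
n=22: W (go to 20, an L position)
n=23: W (go to 0, an L position)
n=24: W (go to 20, an L position)
n=25: W (go to 20, an L position)
n=26: L (options 13(W), 24(W), 25(W) are all W)
n=27: W (go to 26, an L position)
n=28: W (go to 14, an L position)
The losing starting values of n are exactly the entries labelled L in this table (6 of them).

0, 4, 9, 14, 20, 26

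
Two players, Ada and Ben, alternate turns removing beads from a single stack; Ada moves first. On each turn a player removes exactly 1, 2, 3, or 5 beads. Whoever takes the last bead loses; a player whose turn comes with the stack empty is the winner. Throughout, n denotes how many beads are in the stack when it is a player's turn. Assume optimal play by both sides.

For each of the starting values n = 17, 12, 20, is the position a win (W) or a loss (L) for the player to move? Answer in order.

Positions with no move are W. A position that does have a move is losing for the player to move precisely when every available move leads to a winning position for the opponent. Fill in the labels:
n=0: no move; the opponent has just taken the last bead and therefore loses → W
n=1: the only move is to 0(W), a W ⇒ L
n=2: can move to 1, which is L ⇒ W
n=3: can move to 1, which is L ⇒ W
n=4: can move to 1, which is L ⇒ W
n=5: moves to 4(W), 3(W), 2(W), 0(W); every one is W ⇒ L
n=6: can move to 5, which is L ⇒ W
n=7: can move to 5, which is L ⇒ W
n=8: can move to 5, which is L ⇒ W
n=9: moves to 8(W), 7(W), 6(W), 4(W); every one is W ⇒ L
n=10: can move to 9, which is L ⇒ W
n=11: can move to 9, which is L ⇒ W
n=12: can move to 9, which is L ⇒ W
n=13: moves to 12(W), 11(W), 10(W), 8(W); every one is W ⇒ L
n=14: can move to 13, which is L ⇒ W
n=15: can move to 13, which is L ⇒ W
n=16: can move to 13, which is L ⇒ W
n=17: moves to 16(W), 15(W), 14(W), 12(W); every one is W ⇒ L
n=18: can move to 17, which is L ⇒ W
n=19: can move to 17, which is L ⇒ W
n=20: can move to 17, which is L ⇒ W

17: L, 12: W, 20: W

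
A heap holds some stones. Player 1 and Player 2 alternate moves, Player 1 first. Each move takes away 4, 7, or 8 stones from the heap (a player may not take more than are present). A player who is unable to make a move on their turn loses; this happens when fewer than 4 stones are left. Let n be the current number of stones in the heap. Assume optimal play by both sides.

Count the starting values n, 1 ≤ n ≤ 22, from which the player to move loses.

Build the W/L table. Terminal = L. A non-terminal position is W if it has a move to some L; otherwise it is L.
n=0: no move → L
n=1: no move → L
n=2: no move → L
n=3: no move → L
n=4: W (go to 0, an L position)
n=5: W (go to 1, an L position)
n=6: W (go to 2, an L position)
n=7: W (go to 3, an L position)
n=8: W (go to 1, an L position)
n=9: W (go to 2, an L position)
n=10: W (go to 3, an L position)
n=11: W (go to 3, an L position)
n=12: L (options 8(W), 5(W), 4(W) are all W)
n=13: L (options 9(W), 6(W), 5(W) are all W)
n=14: L (options 10(W), 7(W), 6(W) are all W)
n=15: L (options 11(W), 8(W), 7(W) are all W)
n=16: W (go to 12, an L position)
n=17: W (go to 13, an L position)
n=18: W (go to 14, an L position)
n=19: W (go to 15, an L position)
n=20: W (go to 13, an L position)
n=21: W (go to 14, an L position)
n=22: W (go to 15, an L position)
L entries with 1 ≤ n ≤ 22 (n=0 is outside the asked range and is not counted): n = 1, 2, 3, 12, 13, 14, 15; that makes 7.

7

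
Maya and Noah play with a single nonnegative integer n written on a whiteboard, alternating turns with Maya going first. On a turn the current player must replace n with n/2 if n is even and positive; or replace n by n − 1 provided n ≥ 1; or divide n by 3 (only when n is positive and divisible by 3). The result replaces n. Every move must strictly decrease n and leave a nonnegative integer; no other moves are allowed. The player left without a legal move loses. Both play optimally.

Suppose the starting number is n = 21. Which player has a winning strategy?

Work bottom-up. With no move the player to move loses. Otherwise the position is W if at least one move leads to an L position for the opponent, and L if every move leads to a W.
n=0: no move → L
n=1: can move to 0, which is L ⇒ W
n=2: the only move is to 1(W), a W ⇒ L
n=3: can move to 2, which is L ⇒ W
n=4: can move to 2, which is L ⇒ W
n=5: the only move is to 4(W), a W ⇒ L
n=6: can move to 2, which is L ⇒ W
n=7: the only move is to 6(W), a W ⇒ L
n=8: can move to 7, which is L ⇒ W
n=9: moves to 3(W), 8(W); every one is W ⇒ L
n=10: can move to 5, which is L ⇒ W
n=11: the only move is to 10(W), a W ⇒ L
n=12: can move to 11, which is L ⇒ W
n=13: the only move is to 12(W), a W ⇒ L
n=14: can move to 7, which is L ⇒ W
n=15: can move to 5, which is L ⇒ W
n=16: moves to 8(W), 15(W); every one is W ⇒ L
n=17: can move to 16, which is L ⇒ W
n=18: can move to 9, which is L ⇒ W
n=19: the only move is to 18(W), a W ⇒ L
n=20: can move to 19, which is L ⇒ W
n=21: can move to 7, which is L ⇒ W
The starting position 21 is W: Maya should move to 7, handing over an L position.

Maya wins.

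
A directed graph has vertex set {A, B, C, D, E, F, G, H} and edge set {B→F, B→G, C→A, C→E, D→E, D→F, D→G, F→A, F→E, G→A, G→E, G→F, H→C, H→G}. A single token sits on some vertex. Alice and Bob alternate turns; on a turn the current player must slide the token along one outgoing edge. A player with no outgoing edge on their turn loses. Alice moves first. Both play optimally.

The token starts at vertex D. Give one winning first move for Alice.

Move to E.

Work bottom-up. With no move the player to move loses. Otherwise the position is W if at least one move leads to an L position for the opponent, and L if every move leads to a W.
Every edge goes from a vertex to one that appears earlier in the order E, A, F, G, C, B, H, D, so processing vertices in that order labels each vertex after all of its successors.
E: no outgoing edge → L
A: no outgoing edge → L
F: →A(L), so W
G: →A(L), so W
C: →A(L), so W
B: →G(W), F(W) — all W, so L
H: →C(W), G(W) — all W, so L
D: →E(L), so W
From D, the L positions reachable in one move are: E.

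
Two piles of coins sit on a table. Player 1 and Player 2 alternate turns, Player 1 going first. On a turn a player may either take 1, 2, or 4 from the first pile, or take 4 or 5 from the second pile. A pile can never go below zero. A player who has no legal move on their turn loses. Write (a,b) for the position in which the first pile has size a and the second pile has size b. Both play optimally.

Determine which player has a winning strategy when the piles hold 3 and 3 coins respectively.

Player 2 wins.

Work bottom-up. With no move the player to move loses. Otherwise the position is W if at least one move leads to an L position for the opponent, and L if every move leads to a W.
No move ever increases a pile, so every position that can arise here has a ≤ 3 and b ≤ 3; it is enough to label the cells with 0 ≤ a ≤ 3 and 0 ≤ b ≤ 3.
Every move lowers a or b (never raises either), so fill the grid row by row in increasing a, and left to right within a row: each cell's successors are then already labelled.
      b=0  b=1  b=2  b=3
a=0:    L    L    L    L
a=1:    W    W    W    W
a=2:    W    W    W    W
a=3:    L    L    L    L
Cells with no legal move (terminal, hence L): (0,0), (0,1), (0,2), (0,3).
The remaining L cells, each justified by listing all of its moves:
(3,0): →(2,0)(W), (1,0)(W) — all W, so L
(3,1): →(2,1)(W), (1,1)(W) — all W, so L
(3,2): →(2,2)(W), (1,2)(W) — all W, so L
(3,3): →(2,3)(W), (1,3)(W) — all W, so L
Every other cell has at least one move into one of the L cells above, so it is W.
The starting position (3,3) is L: whatever Player 1 does, the opponent receives a W position.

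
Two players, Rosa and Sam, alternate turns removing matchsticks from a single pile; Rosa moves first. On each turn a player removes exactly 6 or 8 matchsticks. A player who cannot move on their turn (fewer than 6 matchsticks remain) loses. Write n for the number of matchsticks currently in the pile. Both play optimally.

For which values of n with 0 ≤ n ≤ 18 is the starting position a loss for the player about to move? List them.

Build the W/L table. Terminal = L. A non-terminal position is W if it has a move to some L; otherwise it is L.
n=0: no move → L
n=1: no move → L
n=2: no move → L
n=3: no move → L
n=4: no move → L
n=5: no move → L
n=6: can move to 0, which is L ⇒ W
n=7: can move to 1, which is L ⇒ W
n=8: can move to 2, which is L ⇒ W
n=9: can move to 3, which is L ⇒ W
n=10: can move to 4, which is L ⇒ W
n=11: can move to 5, which is L ⇒ W
n=12: can move to 4, which is L ⇒ W
n=13: can move to 5, which is L ⇒ W
n=14: moves to 8(W), 6(W); every one is W ⇒ L
n=15: moves to 9(W), 7(W); every one is W ⇒ L
n=16: moves to 10(W), 8(W); every one is W ⇒ L
n=17: moves to 11(W), 9(W); every one is W ⇒ L
n=18: moves to 12(W), 10(W); every one is W ⇒ L
Reading off the rows marked L gives the requested list; there are 11 such values of n.

0, 1, 2, 3, 4, 5, 14, 15, 16, 17, 18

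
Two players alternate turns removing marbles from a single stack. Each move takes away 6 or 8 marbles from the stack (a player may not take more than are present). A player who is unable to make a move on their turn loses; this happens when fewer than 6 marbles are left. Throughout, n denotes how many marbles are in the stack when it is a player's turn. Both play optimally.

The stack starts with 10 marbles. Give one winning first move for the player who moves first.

Remove 6, leaving 4.

Use the standard recursion: the mover loses at a terminal position; elsewhere, the mover wins exactly when some move hands the opponent an L position.
n=0: no move → L
n=1: no move → L
n=2: no move → L
n=3: no move → L
n=4: no move → L
n=5: no move → L
n=6: can move to 0, which is L ⇒ W
n=7: can move to 1, which is L ⇒ W
n=8: can move to 2, which is L ⇒ W
n=9: can move to 3, which is L ⇒ W
n=10: can move to 4, which is L ⇒ W
From 10, the L positions reachable in one move are: 4, 2. Any move reaching one of these is winning.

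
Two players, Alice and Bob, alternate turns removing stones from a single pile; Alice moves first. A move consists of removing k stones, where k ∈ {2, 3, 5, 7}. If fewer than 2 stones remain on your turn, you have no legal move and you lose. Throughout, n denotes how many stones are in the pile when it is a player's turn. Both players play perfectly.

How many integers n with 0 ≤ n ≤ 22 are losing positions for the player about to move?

Classify positions by backward induction: terminal positions (no move available) are L. From any other position, the mover wins iff some move reaches an L.
n=0: no move → L
n=1: no move → L
n=2: W (go to 0, an L position)
n=3: W (go to 1, an L position)
n=4: W (go to 1, an L position)
n=5: W (go to 0, an L position)
n=6: W (go to 1, an L position)
n=7: W (go to 0, an L position)
n=8: W (go to 1, an L position)
n=9: L (options 7(W), 6(W), 4(W), 2(W) are all W)
n=10: L (options 8(W), 7(W), 5(W), 3(W) are all W)
n=11: W (go to 9, an L position)
n=12: W (go to 10, an L position)
n=13: W (go to 10, an L position)
n=14: W (go to 9, an L position)
n=15: W (go to 10, an L position)
n=16: W (go to 9, an L position)
n=17: W (go to 10, an L position)
n=18: L (options 16(W), 15(W), 13(W), 11(W) are all W)
n=19: L (options 17(W), 16(W), 14(W), 12(W) are all W)
n=20: W (go to 18, an L position)
n=21: W (go to 19, an L position)
n=22: W (go to 19, an L position)
L entries with 0 ≤ n ≤ 22: n = 0, 1, 9, 10, 18, 19; that makes 6.

6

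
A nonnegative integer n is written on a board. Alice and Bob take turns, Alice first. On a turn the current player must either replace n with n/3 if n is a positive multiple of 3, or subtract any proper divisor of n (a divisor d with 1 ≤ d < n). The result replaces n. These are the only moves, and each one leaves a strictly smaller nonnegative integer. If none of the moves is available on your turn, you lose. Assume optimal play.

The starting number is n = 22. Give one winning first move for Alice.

Compute win/loss labels from the base case upward. A position with no move is L. Any other position is W if it can reach an L in one move, else L.
n=0: no move → L
n=1: no move → L
n=2: can move to 1, which is L ⇒ W
n=3: can move to 1, which is L ⇒ W
n=4: moves to 2(W), 3(W); every one is W ⇒ L
n=5: can move to 4, which is L ⇒ W
n=6: can move to 4, which is L ⇒ W
n=7: the only move is to 6(W), a W ⇒ L
n=8: can move to 4, which is L ⇒ W
n=9: moves to 3(W), 6(W), 8(W); every one is W ⇒ L
n=10: can move to 9, which is L ⇒ W
n=11: the only move is to 10(W), a W ⇒ L
n=12: can move to 4, which is L ⇒ W
n=13: the only move is to 12(W), a W ⇒ L
n=14: can move to 7, which is L ⇒ W
n=15: moves to 5(W), 10(W), 12(W), 14(W); every one is W ⇒ L
n=16: can move to 15, which is L ⇒ W
n=17: the only move is to 16(W), a W ⇒ L
n=18: can move to 9, which is L ⇒ W
n=19: the only move is to 18(W), a W ⇒ L
n=20: can move to 15, which is L ⇒ W
n=21: can move to 7, which is L ⇒ W
n=22: can move to 11, which is L ⇒ W
From 22, the L positions reachable in one move are: 11.

Move to 11.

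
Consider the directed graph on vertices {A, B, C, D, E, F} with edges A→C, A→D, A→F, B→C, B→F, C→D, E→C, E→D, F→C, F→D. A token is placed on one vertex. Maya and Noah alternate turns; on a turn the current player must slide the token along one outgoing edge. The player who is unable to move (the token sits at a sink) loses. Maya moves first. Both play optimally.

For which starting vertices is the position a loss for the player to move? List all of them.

B, D

Build the W/L table. Terminal = L. A non-terminal position is W if it has a move to some L; otherwise it is L.
Every edge goes from a vertex to one that appears earlier in the order D, C, F, A, E, B, so processing vertices in that order labels each vertex after all of its successors.
D: no outgoing edge → L
C: →D(L), so W
F: →D(L), so W
A: →D(L), so W
E: →D(L), so W
B: →F(W), C(W) — all W, so L
Reading off the rows marked L gives the requested list; there are 2 such vertices.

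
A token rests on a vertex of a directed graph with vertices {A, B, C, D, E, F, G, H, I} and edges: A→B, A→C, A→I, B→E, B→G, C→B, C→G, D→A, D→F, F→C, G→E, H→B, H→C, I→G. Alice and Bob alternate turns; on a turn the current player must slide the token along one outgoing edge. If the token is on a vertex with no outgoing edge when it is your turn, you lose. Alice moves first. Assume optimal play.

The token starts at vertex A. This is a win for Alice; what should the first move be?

Use the standard recursion: the mover loses at a terminal position; elsewhere, the mover wins exactly when some move hands the opponent an L position.
Every edge goes from a vertex to one that appears earlier in the order E, G, B, C, H, I, F, A, D, so processing vertices in that order labels each vertex after all of its successors.
E: no outgoing edge → L
G: →E(L), so W
B: →E(L), so W
C: →B(W), G(W) — all W, so L
H: →C(L), so W
I: →G(W) only, which is W, so L
F: →C(L), so W
A: →I(L), so W
D: →A(W), F(W) — all W, so L
From A, the L positions reachable in one move are: I, C. Any move reaching one of these is winning.

Move to I.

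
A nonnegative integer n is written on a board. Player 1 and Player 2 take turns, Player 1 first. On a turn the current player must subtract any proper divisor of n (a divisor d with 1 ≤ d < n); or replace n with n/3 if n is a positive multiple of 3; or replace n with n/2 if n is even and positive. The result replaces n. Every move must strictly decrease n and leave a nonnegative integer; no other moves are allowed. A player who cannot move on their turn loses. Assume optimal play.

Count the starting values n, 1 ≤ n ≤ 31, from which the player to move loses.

13

Classify positions by backward induction: terminal positions (no move available) are L. From any other position, the mover wins iff some move reaches an L.
n=0: no move → L
n=1: no move → L
n=2: can move to 1, which is L ⇒ W
n=3: can move to 1, which is L ⇒ W
n=4: moves to 2(W), 3(W); every one is W ⇒ L
n=5: can move to 4, which is L ⇒ W
n=6: can move to 4, which is L ⇒ W
n=7: the only move is to 6(W), a W ⇒ L
n=8: can move to 4, which is L ⇒ W
n=9: moves to 3(W), 6(W), 8(W); every one is W ⇒ L
n=10: can move to 9, which is L ⇒ W
n=11: the only move is to 10(W), a W ⇒ L
n=12: can move to 4, which is L ⇒ W
n=13: the only move is to 12(W), a W ⇒ L
n=14: can move to 7, which is L ⇒ W
n=15: moves to 5(W), 10(W), 12(W), 14(W); every one is W ⇒ L
n=16: can move to 15, which is L ⇒ W
n=17: the only move is to 16(W), a W ⇒ L
n=18: can move to 9, which is L ⇒ W
n=19: the only move is to 18(W), a W ⇒ L
n=20: can move to 15, which is L ⇒ W
n=21: can move to 7, which is L ⇒ W
n=22: can move to 11, which is L ⇒ W
n=23: the only move is to 22(W), a W ⇒ L
n=24: can move to 23, which is L ⇒ W
n=25: moves to 20(W), 24(W); every one is W ⇒ L
n=26: can move to 13, which is L ⇒ W
n=27: can move to 9, which is L ⇒ W
n=28: moves to 14(W), 21(W), 24(W), 26(W), 27(W); every one is W ⇒ L
n=29: can move to 28, which is L ⇒ W
n=30: can move to 15, which is L ⇒ W
n=31: the only move is to 30(W), a W ⇒ L
L entries with 1 ≤ n ≤ 31 (n=0 is outside the asked range and is not counted): n = 1, 4, 7, 9, 11, 13, 15, 17, 19, 23, 25, 28, 31; that makes 13.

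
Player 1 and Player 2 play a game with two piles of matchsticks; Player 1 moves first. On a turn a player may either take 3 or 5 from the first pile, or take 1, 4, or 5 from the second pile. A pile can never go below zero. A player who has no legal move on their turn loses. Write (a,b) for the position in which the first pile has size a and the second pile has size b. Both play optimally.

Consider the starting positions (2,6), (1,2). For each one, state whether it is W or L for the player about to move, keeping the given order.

(2,6): W, (1,2): L

Work bottom-up. With no move the player to move loses. Otherwise the position is W if at least one move leads to an L position for the opponent, and L if every move leads to a W.
No move ever increases a pile, so every position that can arise here has a ≤ 2 and b ≤ 6; it is enough to label the cells with 0 ≤ a ≤ 2 and 0 ≤ b ≤ 6.
Every move lowers a or b (never raises either), so fill the grid row by row in increasing a, and left to right within a row: each cell's successors are then already labelled.
      b=0  b=1  b=2  b=3  b=4  b=5  b=6
a=0:    L    W    L    W    W    W    W
a=1:    L    W    L    W    W    W    W
a=2:    L    W    L    W    W    W    W
Cells with no legal move (terminal, hence L): (0,0), (1,0), (2,0).
The remaining L cells, each justified by listing all of its moves:
(0,2): L (sole option (0,1)(W) is W)
(1,2): L (sole option (1,1)(W) is W)
(2,2): L (sole option (2,1)(W) is W)
Every other cell has at least one move into one of the L cells above, so it is W.
(2,6): the move to (2,2) reaches an L cell, so W
(1,2): one of the L cells justified above, so L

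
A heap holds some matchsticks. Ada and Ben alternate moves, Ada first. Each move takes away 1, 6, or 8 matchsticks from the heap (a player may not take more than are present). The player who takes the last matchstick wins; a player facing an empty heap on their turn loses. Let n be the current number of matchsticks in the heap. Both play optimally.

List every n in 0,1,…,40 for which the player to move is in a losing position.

0, 2, 4, 7, 9, 11, 14, 16, 18, 21, 23, 25, 28, 30, 32, 35, 37, 39

Use the standard recursion: the mover loses at a terminal position; elsewhere, the mover wins exactly when some move hands the opponent an L position.
n=0: no move → L
n=1: reaches L-position 0 → W
n=2: only reaches 1(W), which is W → L
n=3: reaches L-position 2 → W
n=4: only reaches 3(W), which is W → L
n=5: reaches L-position 4 → W
n=6: reaches L-position 0 → W
n=7: only reaches 6(W), 1(W), all W → L
n=8: reaches L-position 7 → W
n=9: only reaches 8(W), 3(W), 1(W), all W → L
n=10: reaches L-position 9 → W
n=11: only reaches 10(W), 5(W), 3(W), all W → L
n=12: reaches L-position 11 → W
n=13: reaches L-position 7 → W
n=14: only reaches 13(W), 8(W), 6(W), all W → L
n=15: reaches L-position 14 → W
n=16: only reaches 15(W), 10(W), 8(W), all W → L
n=17: reaches L-position 16 → W
n=18: only reaches 17(W), 12(W), 10(W), all W → L
n=19: reaches L-position 18 → W
n=20: reaches L-position 14 → W
n=21: only reaches 20(W), 15(W), 13(W), all W → L
n=22: reaches L-position 21 → W
n=23: only reaches 22(W), 17(W), 15(W), all W → L
n=24: reaches L-position 23 → W
n=25: only reaches 24(W), 19(W), 17(W), all W → L
n=26: reaches L-position 25 → W
n=27: reaches L-position 21 → W
n=28: only reaches 27(W), 22(W), 20(W), all W → L
n=29: reaches L-position 28 → W
n=30: only reaches 29(W), 24(W), 22(W), all W → L
n=31: reaches L-position 30 → W
n=32: only reaches 31(W), 26(W), 24(W), all W → L
n=33: reaches L-position 32 → W
n=34: reaches L-position 28 → W
n=35: only reaches 34(W), 29(W), 27(W), all W → L
n=36: reaches L-position 35 → W
n=37: only reaches 36(W), 31(W), 29(W), all W → L
n=38: reaches L-position 37 → W
n=39: only reaches 38(W), 33(W), 31(W), all W → L
n=40: reaches L-position 39 → W
The losing starting values of n are exactly the entries labelled L in this table (18 of them).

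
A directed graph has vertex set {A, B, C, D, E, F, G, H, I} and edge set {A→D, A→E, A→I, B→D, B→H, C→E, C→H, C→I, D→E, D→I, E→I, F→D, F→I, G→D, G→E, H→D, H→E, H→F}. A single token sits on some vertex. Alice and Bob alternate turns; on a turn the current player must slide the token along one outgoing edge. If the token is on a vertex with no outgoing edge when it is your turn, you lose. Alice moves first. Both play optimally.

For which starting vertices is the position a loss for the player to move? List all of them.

Classify positions by backward induction: terminal positions (no move available) are L. From any other position, the mover wins iff some move reaches an L.
Every edge goes from a vertex to one that appears earlier in the order I, E, D, F, A, H, G, B, C, so processing vertices in that order labels each vertex after all of its successors.
I: no outgoing edge → L
E: can move to I, which is L ⇒ W
D: can move to I, which is L ⇒ W
F: can move to I, which is L ⇒ W
A: can move to I, which is L ⇒ W
H: moves to F(W), D(W), E(W); every one is W ⇒ L
G: moves to D(W), E(W); every one is W ⇒ L
B: can move to H, which is L ⇒ W
C: can move to H, which is L ⇒ W
Reading off the rows marked L gives the requested list; there are 3 such vertices.

G, H, I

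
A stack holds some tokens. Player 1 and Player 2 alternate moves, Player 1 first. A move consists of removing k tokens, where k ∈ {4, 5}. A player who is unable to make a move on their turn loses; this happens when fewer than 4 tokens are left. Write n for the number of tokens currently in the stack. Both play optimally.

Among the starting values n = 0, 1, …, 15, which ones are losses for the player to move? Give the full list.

0, 1, 2, 3, 9, 10, 11, 12

Compute win/loss labels from the base case upward. A position with no move is L. Any other position is W if it can reach an L in one move, else L.
n=0: no move → L
n=1: no move → L
n=2: no move → L
n=3: no move → L
n=4: reaches L-position 0 → W
n=5: reaches L-position 1 → W
n=6: reaches L-position 2 → W
n=7: reaches L-position 3 → W
n=8: reaches L-position 3 → W
n=9: only reaches 5(W), 4(W), all W → L
n=10: only reaches 6(W), 5(W), all W → L
n=11: only reaches 7(W), 6(W), all W → L
n=12: only reaches 8(W), 7(W), all W → L
n=13: reaches L-position 9 → W
n=14: reaches L-position 10 → W
n=15: reaches L-position 11 → W
Reading off the rows marked L gives the requested list; there are 8 such values of n.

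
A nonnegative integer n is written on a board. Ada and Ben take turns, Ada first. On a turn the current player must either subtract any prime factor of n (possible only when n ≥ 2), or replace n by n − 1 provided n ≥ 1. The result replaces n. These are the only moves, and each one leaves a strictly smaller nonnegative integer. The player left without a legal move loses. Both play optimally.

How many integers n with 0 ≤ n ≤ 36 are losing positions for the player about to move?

Work bottom-up. With no move the player to move loses. Otherwise the position is W if at least one move leads to an L position for the opponent, and L if every move leads to a W.
n=0: no move → L
n=1: can move to 0, which is L ⇒ W
n=2: can move to 0, which is L ⇒ W
n=3: can move to 0, which is L ⇒ W
n=4: moves to 2(W), 3(W); every one is W ⇒ L
n=5: can move to 0, which is L ⇒ W
n=6: can move to 4, which is L ⇒ W
n=7: can move to 0, which is L ⇒ W
n=8: moves to 6(W), 7(W); every one is W ⇒ L
n=9: can move to 8, which is L ⇒ W
n=10: can move to 8, which is L ⇒ W
n=11: can move to 0, which is L ⇒ W
n=12: moves to 9(W), 10(W), 11(W); every one is W ⇒ L
n=13: can move to 0, which is L ⇒ W
n=14: can move to 12, which is L ⇒ W
n=15: can move to 12, which is L ⇒ W
n=16: moves to 14(W), 15(W); every one is W ⇒ L
n=17: can move to 0, which is L ⇒ W
n=18: can move to 16, which is L ⇒ W
n=19: can move to 0, which is L ⇒ W
n=20: moves to 15(W), 18(W), 19(W); every one is W ⇒ L
n=21: can move to 20, which is L ⇒ W
n=22: can move to 20, which is L ⇒ W
n=23: can move to 0, which is L ⇒ W
n=24: moves to 21(W), 22(W), 23(W); every one is W ⇒ L
n=25: can move to 20, which is L ⇒ W
n=26: can move to 24, which is L ⇒ W
n=27: can move to 24, which is L ⇒ W
n=28: moves to 21(W), 26(W), 27(W); every one is W ⇒ L
n=29: can move to 0, which is L ⇒ W
n=30: can move to 28, which is L ⇒ W
n=31: can move to 0, which is L ⇒ W
n=32: moves to 30(W), 31(W); every one is W ⇒ L
n=33: can move to 32, which is L ⇒ W
n=34: can move to 32, which is L ⇒ W
n=35: can move to 28, which is L ⇒ W
n=36: moves to 33(W), 34(W), 35(W); every one is W ⇒ L
L entries with 0 ≤ n ≤ 36: n = 0, 4, 8, 12, 16, 20, 24, 28, 32, 36; that makes 10.

10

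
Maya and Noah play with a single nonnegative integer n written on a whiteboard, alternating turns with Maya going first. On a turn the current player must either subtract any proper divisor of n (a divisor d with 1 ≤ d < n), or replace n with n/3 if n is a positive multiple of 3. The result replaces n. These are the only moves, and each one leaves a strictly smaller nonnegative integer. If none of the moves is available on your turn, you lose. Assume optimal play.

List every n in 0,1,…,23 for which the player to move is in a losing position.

Work bottom-up. With no move the player to move loses. Otherwise the position is W if at least one move leads to an L position for the opponent, and L if every move leads to a W.
n=0: no move → L
n=1: no move → L
n=2: W (go to 1, an L position)
n=3: W (go to 1, an L position)
n=4: L (options 2(W), 3(W) are all W)
n=5: W (go to 4, an L position)
n=6: W (go to 4, an L position)
n=7: L (sole option 6(W) is W)
n=8: W (go to 4, an L position)
n=9: L (options 3(W), 6(W), 8(W) are all W)
n=10: W (go to 9, an L position)
n=11: L (sole option 10(W) is W)
n=12: W (go to 4, an L position)
n=13: L (sole option 12(W) is W)
n=14: W (go to 7, an L position)
n=15: L (options 5(W), 10(W), 12(W), 14(W) are all W)
n=16: W (go to 15, an L position)
n=17: L (sole option 16(W) is W)
n=18: W (go to 9, an L position)
n=19: L (sole option 18(W) is W)
n=20: W (go to 15, an L position)
n=21: W (go to 7, an L position)
n=22: W (go to 11, an L position)
n=23: L (sole option 22(W) is W)
The losing starting values of n are exactly the entries labelled L in this table (11 of them).

0, 1, 4, 7, 9, 11, 13, 15, 17, 19, 23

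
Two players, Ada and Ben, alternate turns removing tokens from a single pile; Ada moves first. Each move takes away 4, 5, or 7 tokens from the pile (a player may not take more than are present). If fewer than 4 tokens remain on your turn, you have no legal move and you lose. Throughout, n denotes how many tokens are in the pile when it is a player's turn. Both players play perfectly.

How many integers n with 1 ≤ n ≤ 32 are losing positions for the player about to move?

11

Use the standard recursion: the mover loses at a terminal position; elsewhere, the mover wins exactly when some move hands the opponent an L position.
n=0: no move → L
n=1: no move → L
n=2: no move → L
n=3: no move → L
n=4: reaches L-position 0 → W
n=5: reaches L-position 1 → W
n=6: reaches L-position 2 → W
n=7: reaches L-position 3 → W
n=8: reaches L-position 3 → W
n=9: reaches L-position 2 → W
n=10: reaches L-position 3 → W
n=11: only reaches 7(W), 6(W), 4(W), all W → L
n=12: only reaches 8(W), 7(W), 5(W), all W → L
n=13: only reaches 9(W), 8(W), 6(W), all W → L
n=14: only reaches 10(W), 9(W), 7(W), all W → L
n=15: reaches L-position 11 → W
n=16: reaches L-position 12 → W
n=17: reaches L-position 13 → W
n=18: reaches L-position 14 → W
n=19: reaches L-position 14 → W
n=20: reaches L-position 13 → W
n=21: reaches L-position 14 → W
n=22: only reaches 18(W), 17(W), 15(W), all W → L
n=23: only reaches 19(W), 18(W), 16(W), all W → L
n=24: only reaches 20(W), 19(W), 17(W), all W → L
n=25: only reaches 21(W), 20(W), 18(W), all W → L
n=26: reaches L-position 22 → W
n=27: reaches L-position 23 → W
n=28: reaches L-position 24 → W
n=29: reaches L-position 25 → W
n=30: reaches L-position 25 → W
n=31: reaches L-position 24 → W
n=32: reaches L-position 25 → W
L entries with 1 ≤ n ≤ 32 (n=0 is outside the asked range and is not counted): n = 1, 2, 3, 11, 12, 13, 14, 22, 23, 24, 25; that makes 11.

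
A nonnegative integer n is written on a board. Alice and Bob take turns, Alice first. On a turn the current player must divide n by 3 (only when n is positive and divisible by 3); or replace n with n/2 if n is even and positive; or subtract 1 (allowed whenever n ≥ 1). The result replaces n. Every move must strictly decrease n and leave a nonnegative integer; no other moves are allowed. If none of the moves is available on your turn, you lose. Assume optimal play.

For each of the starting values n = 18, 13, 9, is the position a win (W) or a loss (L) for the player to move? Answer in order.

18: W, 13: L, 9: L

Build the W/L table. Terminal = L. A non-terminal position is W if it has a move to some L; otherwise it is L.
n=0: no move → L
n=1: →0(L), so W
n=2: →1(W) only, which is W, so L
n=3: →2(L), so W
n=4: →2(L), so W
n=5: →4(W) only, which is W, so L
n=6: →2(L), so W
n=7: →6(W) only, which is W, so L
n=8: →7(L), so W
n=9: →3(W), 8(W) — all W, so L
n=10: →5(L), so W
n=11: →10(W) only, which is W, so L
n=12: →11(L), so W
n=13: →12(W) only, which is W, so L
n=14: →7(L), so W
n=15: →5(L), so W
n=16: →8(W), 15(W) — all W, so L
n=17: →16(L), so W
n=18: →9(L), so W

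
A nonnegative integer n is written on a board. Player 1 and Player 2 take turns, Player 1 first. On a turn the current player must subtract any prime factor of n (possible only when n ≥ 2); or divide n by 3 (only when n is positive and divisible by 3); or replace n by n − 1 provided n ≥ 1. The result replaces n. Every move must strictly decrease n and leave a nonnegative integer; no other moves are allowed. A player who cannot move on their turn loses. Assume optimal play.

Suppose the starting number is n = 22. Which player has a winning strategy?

Build the W/L table. Terminal = L. A non-terminal position is W if it has a move to some L; otherwise it is L.
n=0: no move → L
n=1: →0(L), so W
n=2: →0(L), so W
n=3: →0(L), so W
n=4: →2(W), 3(W) — all W, so L
n=5: →0(L), so W
n=6: →4(L), so W
n=7: →0(L), so W
n=8: →6(W), 7(W) — all W, so L
n=9: →8(L), so W
n=10: →8(L), so W
n=11: →0(L), so W
n=12: →4(L), so W
n=13: →0(L), so W
n=14: →7(W), 12(W), 13(W) — all W, so L
n=15: →14(L), so W
n=16: →14(L), so W
n=17: →0(L), so W
n=18: →6(W), 15(W), 16(W), 17(W) — all W, so L
n=19: →0(L), so W
n=20: →18(L), so W
n=21: →14(L), so W
n=22: →11(W), 20(W), 21(W) — all W, so L
Every move from 22 reaches a W position, so the mover loses.

Player 2 wins.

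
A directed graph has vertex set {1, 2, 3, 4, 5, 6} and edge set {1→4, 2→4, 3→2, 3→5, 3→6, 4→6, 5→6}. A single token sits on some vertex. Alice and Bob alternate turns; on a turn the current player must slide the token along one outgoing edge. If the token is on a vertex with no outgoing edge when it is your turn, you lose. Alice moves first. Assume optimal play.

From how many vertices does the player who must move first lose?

Classify positions by backward induction: terminal positions (no move available) are L. From any other position, the mover wins iff some move reaches an L.
Every edge goes from a vertex to one that appears earlier in the order 6, 4, 1, 5, 2, 3, so processing vertices in that order labels each vertex after all of its successors.
6: no outgoing edge → L
4: W (go to 6, an L position)
1: L (sole option 4(W) is W)
5: W (go to 6, an L position)
2: L (sole option 4(W) is W)
3: W (go to 2, an L position)
The L vertices are 1, 2, 6; that is 3 in all.

3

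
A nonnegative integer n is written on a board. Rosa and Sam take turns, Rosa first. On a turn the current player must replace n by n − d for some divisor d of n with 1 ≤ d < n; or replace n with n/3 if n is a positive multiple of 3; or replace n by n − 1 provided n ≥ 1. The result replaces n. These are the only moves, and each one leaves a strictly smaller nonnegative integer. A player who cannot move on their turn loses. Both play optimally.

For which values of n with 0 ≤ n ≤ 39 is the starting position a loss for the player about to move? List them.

0, 2, 5, 7, 9, 11, 13, 16, 19, 23, 25, 28, 31, 34, 37

Label each position W (a win for the player to move) or L (a loss). A position with no legal move is L; any other position is W exactly when some move reaches an L, and L when every move reaches a W.
n=0: no move → L
n=1: →0(L), so W
n=2: →1(W) only, which is W, so L
n=3: →2(L), so W
n=4: →2(L), so W
n=5: →4(W) only, which is W, so L
n=6: →2(L), so W
n=7: →6(W) only, which is W, so L
n=8: →7(L), so W
n=9: →3(W), 6(W), 8(W) — all W, so L
n=10: →5(L), so W
n=11: →10(W) only, which is W, so L
n=12: →9(L), so W
n=13: →12(W) only, which is W, so L
n=14: →7(L), so W
n=15: →5(L), so W
n=16: →8(W), 12(W), 14(W), 15(W) — all W, so L
n=17: →16(L), so W
n=18: →9(L), so W
n=19: →18(W) only, which is W, so L
n=20: →16(L), so W
n=21: →7(L), so W
n=22: →11(L), so W
n=23: →22(W) only, which is W, so L
n=24: →16(L), so W
n=25: →20(W), 24(W) — all W, so L
n=26: →13(L), so W
n=27: →9(L), so W
n=28: →14(W), 21(W), 24(W), 26(W), 27(W) — all W, so L
n=29: →28(L), so W
n=30: →25(L), so W
n=31: →30(W) only, which is W, so L
n=32: →16(L), so W
n=33: →11(L), so W
n=34: →17(W), 32(W), 33(W) — all W, so L
n=35: →28(L), so W
n=36: →34(L), so W
n=37: →36(W) only, which is W, so L
n=38: →19(L), so W
n=39: →13(L), so W
The losing starting values of n are exactly the entries labelled L in this table (15 of them).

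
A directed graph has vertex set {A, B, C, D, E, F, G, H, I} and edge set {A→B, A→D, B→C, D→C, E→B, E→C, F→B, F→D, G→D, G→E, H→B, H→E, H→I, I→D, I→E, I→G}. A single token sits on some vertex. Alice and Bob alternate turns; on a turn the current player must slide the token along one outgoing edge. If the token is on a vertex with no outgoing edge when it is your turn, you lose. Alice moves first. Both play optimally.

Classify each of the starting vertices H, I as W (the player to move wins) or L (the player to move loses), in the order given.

H: L, I: W

Use the standard recursion: the mover loses at a terminal position; elsewhere, the mover wins exactly when some move hands the opponent an L position.
Every edge goes from a vertex to one that appears earlier in the order C, B, E, D, G, I, A, H, F, so processing vertices in that order labels each vertex after all of its successors.
C: no outgoing edge → L
B: →C(L), so W
E: →C(L), so W
D: →C(L), so W
G: →D(W), E(W) — all W, so L
I: →G(L), so W
A: →D(W), B(W) — all W, so L
H: →I(W), E(W), B(W) — all W, so L
F: →D(W), B(W) — all W, so L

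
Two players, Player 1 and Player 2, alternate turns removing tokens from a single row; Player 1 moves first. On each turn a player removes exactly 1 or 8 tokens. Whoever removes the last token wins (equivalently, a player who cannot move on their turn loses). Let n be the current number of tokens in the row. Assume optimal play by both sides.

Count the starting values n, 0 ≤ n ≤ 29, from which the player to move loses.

Label each position W (a win for the player to move) or L (a loss). A position with no legal move is L; any other position is W exactly when some move reaches an L, and L when every move reaches a W.
n=0: no move → L
n=1: W (go to 0, an L position)
n=2: L (sole option 1(W) is W)
n=3: W (go to 2, an L position)
n=4: L (sole option 3(W) is W)
n=5: W (go to 4, an L position)
n=6: L (sole option 5(W) is W)
n=7: W (go to 6, an L position)
n=8: W (go to 0, an L position)
n=9: L (options 8(W), 1(W) are all W)
n=10: W (go to 9, an L position)
n=11: L (options 10(W), 3(W) are all W)
n=12: W (go to 11, an L position)
n=13: L (options 12(W), 5(W) are all W)
n=14: W (go to 13, an L position)
n=15: L (options 14(W), 7(W) are all W)
n=16: W (go to 15, an L position)
n=17: W (go to 9, an L position)
n=18: L (options 17(W), 10(W) are all W)
n=19: W (go to 18, an L position)
n=20: L (options 19(W), 12(W) are all W)
n=21: W (go to 20, an L position)
n=22: L (options 21(W), 14(W) are all W)
n=23: W (go to 22, an L position)
n=24: L (options 23(W), 16(W) are all W)
n=25: W (go to 24, an L position)
n=26: W (go to 18, an L position)
n=27: L (options 26(W), 19(W) are all W)
n=28: W (go to 27, an L position)
n=29: L (options 28(W), 21(W) are all W)
L entries with 0 ≤ n ≤ 29: n = 0, 2, 4, 6, 9, 11, 13, 15, 18, 20, 22, 24, 27, 29; that makes 14.

14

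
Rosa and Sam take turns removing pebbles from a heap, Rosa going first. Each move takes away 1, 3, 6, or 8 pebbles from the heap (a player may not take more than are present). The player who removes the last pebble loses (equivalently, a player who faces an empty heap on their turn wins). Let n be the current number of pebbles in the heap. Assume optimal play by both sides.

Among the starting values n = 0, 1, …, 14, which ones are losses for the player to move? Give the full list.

Work bottom-up. With no move the player to move wins. Otherwise the position is W if at least one move leads to an L position for the opponent, and L if every move leads to a W.
n=0: no move; the opponent has just taken the last pebble and therefore loses → W
n=1: the only move is to 0(W), a W ⇒ L
n=2: can move to 1, which is L ⇒ W
n=3: moves to 2(W), 0(W); every one is W ⇒ L
n=4: can move to 3, which is L ⇒ W
n=5: moves to 4(W), 2(W); every one is W ⇒ L
n=6: can move to 5, which is L ⇒ W
n=7: can move to 1, which is L ⇒ W
n=8: can move to 5, which is L ⇒ W
n=9: can move to 3, which is L ⇒ W
n=10: moves to 9(W), 7(W), 4(W), 2(W); every one is W ⇒ L
n=11: can move to 10, which is L ⇒ W
n=12: moves to 11(W), 9(W), 6(W), 4(W); every one is W ⇒ L
n=13: can move to 12, which is L ⇒ W
n=14: moves to 13(W), 11(W), 8(W), 6(W); every one is W ⇒ L
The losing starting values of n are exactly the entries labelled L in this table (6 of them).

1, 3, 5, 10, 12, 14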